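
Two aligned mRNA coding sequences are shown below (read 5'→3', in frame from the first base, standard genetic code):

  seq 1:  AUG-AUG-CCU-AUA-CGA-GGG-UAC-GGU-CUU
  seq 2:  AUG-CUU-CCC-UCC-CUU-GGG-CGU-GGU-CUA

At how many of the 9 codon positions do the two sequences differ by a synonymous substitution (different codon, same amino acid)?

Codon 1: AUG Met / AUG Met — identical.
Codon 2: AUG Met / CUU Leu — nonsynonymous.
Codon 3: CCU Pro / CCC Pro — synonymous.
Codon 4: AUA Ile / UCC Ser — nonsynonymous.
Codon 5: CGA Arg / CUU Leu — nonsynonymous.
Codon 6: GGG Gly / GGG Gly — identical.
Codon 7: UAC Tyr / CGU Arg — nonsynonymous.
Codon 8: GGU Gly / GGU Gly — identical.
Codon 9: CUU Leu / CUA Leu — synonymous.
Synonymous differences: 2.

2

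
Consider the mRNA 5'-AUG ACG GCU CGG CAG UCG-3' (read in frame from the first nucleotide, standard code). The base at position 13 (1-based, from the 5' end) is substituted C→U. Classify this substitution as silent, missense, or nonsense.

nonsense

Position 13 falls in codon 5: CAG → Gln.
After the substitution the codon is UAG → Stop.
The new codon is a stop codon, so this is a nonsense mutation.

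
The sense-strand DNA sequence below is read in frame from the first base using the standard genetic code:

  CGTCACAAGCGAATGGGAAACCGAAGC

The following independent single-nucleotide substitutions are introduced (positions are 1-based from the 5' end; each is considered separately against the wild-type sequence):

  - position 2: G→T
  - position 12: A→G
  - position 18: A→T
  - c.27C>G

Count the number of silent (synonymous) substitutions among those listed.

2

Codon 1: CGT (Arg) → CTT (Leu) — missense.
Codon 4: CGA (Arg) → CGG (Arg) — synonymous.
Codon 6: GGA (Gly) → GGT (Gly) — synonymous.
Codon 9: AGC (Ser) → AGG (Arg) — missense.
Synonymous: 2 of 4.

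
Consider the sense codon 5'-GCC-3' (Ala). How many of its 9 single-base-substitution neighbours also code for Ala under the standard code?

3

Position 1: none → 0 synonymous.
Position 2: none → 0 synonymous.
Position 3: GCU, GCA, GCG → 3 synonymous.
Total: 0 + 0 + 3 = 3.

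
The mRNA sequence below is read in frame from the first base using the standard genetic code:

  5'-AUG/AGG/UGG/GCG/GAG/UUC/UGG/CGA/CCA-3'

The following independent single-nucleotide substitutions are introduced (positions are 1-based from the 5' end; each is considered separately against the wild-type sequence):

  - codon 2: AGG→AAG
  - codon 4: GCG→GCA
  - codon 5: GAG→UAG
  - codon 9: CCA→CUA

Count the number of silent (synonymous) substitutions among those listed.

Codon 2: AGG (Arg) → AAG (Lys) — missense.
Codon 4: GCG (Ala) → GCA (Ala) — synonymous.
Codon 5: GAG (Glu) → UAG (Stop) — nonsense.
Codon 9: CCA (Pro) → CUA (Leu) — missense.
Synonymous: 1 of 4.

1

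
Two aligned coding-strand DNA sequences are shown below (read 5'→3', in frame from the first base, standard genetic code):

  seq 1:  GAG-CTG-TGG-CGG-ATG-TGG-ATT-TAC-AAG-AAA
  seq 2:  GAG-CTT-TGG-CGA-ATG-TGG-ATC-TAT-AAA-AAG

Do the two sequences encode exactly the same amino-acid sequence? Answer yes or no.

Codon 1: GAG Glu / GAG Glu — identical.
Codon 2: CTG Leu / CTT Leu — synonymous.
Codon 3: TGG Trp / TGG Trp — identical.
Codon 4: CGG Arg / CGA Arg — synonymous.
Codon 5: ATG Met / ATG Met — identical.
Codon 6: TGG Trp / TGG Trp — identical.
Codon 7: ATT Ile / ATC Ile — synonymous.
Codon 8: TAC Tyr / TAT Tyr — synonymous.
Codon 9: AAG Lys / AAA Lys — synonymous.
Codon 10: AAA Lys / AAG Lys — synonymous.
Nonsynonymous differences: 0 → same protein.

yes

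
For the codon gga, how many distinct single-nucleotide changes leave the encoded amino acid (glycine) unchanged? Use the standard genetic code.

Position 1: none → 0 synonymous.
Position 2: none → 0 synonymous.
Position 3: GGU, GGC, GGG → 3 synonymous.
Total: 0 + 0 + 3 = 3.

3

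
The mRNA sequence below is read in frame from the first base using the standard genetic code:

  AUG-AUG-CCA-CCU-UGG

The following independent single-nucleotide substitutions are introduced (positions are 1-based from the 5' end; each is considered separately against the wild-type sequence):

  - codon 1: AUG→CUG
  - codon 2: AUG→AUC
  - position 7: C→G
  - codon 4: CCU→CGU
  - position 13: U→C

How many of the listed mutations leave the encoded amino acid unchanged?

0

Codon 1: AUG (Met) → CUG (Leu) — missense.
Codon 2: AUG (Met) → AUC (Ile) — missense.
Codon 3: CCA (Pro) → GCA (Ala) — missense.
Codon 4: CCU (Pro) → CGU (Arg) — missense.
Codon 5: UGG (Trp) → CGG (Arg) — missense.
Synonymous: 0 of 5.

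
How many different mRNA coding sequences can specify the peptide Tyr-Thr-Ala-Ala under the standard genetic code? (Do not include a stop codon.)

Tyr: 2 codons.
Thr: 4 codons.
Ala: 4 codons.
Ala: 4 codons.
2 × 4 × 4 × 4 = 128.

128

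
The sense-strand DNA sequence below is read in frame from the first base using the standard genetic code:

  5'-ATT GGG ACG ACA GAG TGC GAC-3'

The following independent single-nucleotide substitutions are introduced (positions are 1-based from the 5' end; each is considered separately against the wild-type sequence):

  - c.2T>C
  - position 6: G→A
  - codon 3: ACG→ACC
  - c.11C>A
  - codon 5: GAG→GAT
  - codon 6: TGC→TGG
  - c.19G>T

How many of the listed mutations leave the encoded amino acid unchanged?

2

Codon 1: ATT (Ile) → ACT (Thr) — missense.
Codon 2: GGG (Gly) → GGA (Gly) — synonymous.
Codon 3: ACG (Thr) → ACC (Thr) — synonymous.
Codon 4: ACA (Thr) → AAA (Lys) — missense.
Codon 5: GAG (Glu) → GAT (Asp) — missense.
Codon 6: TGC (Cys) → TGG (Trp) — missense.
Codon 7: GAC (Asp) → TAC (Tyr) — missense.
Synonymous: 2 of 7.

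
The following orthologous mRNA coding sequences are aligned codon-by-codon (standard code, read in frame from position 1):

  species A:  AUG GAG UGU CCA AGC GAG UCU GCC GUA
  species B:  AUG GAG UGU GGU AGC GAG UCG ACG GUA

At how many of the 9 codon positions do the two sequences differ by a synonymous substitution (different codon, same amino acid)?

1

Codon 1: AUG Met / AUG Met — identical.
Codon 2: GAG Glu / GAG Glu — identical.
Codon 3: UGU Cys / UGU Cys — identical.
Codon 4: CCA Pro / GGU Gly — nonsynonymous.
Codon 5: AGC Ser / AGC Ser — identical.
Codon 6: GAG Glu / GAG Glu — identical.
Codon 7: UCU Ser / UCG Ser — synonymous.
Codon 8: GCC Ala / ACG Thr — nonsynonymous.
Codon 9: GUA Val / GUA Val — identical.
Synonymous differences: 1.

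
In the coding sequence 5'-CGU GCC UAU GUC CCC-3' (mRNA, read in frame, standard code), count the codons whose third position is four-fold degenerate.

4

Codon 1 CGU (Arg): third position 4-fold.
Codon 2 GCC (Ala): third position 4-fold.
Codon 3 UAU (Tyr): third position 2-fold.
Codon 4 GUC (Val): third position 4-fold.
Codon 5 CCC (Pro): third position 4-fold.
Four-fold degenerate third positions: 4.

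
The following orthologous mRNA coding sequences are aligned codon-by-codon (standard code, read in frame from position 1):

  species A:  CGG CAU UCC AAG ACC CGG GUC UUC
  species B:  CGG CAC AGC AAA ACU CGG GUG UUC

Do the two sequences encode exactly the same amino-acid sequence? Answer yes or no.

Codon 1: CGG Arg / CGG Arg — identical.
Codon 2: CAU His / CAC His — synonymous.
Codon 3: UCC Ser / AGC Ser — synonymous.
Codon 4: AAG Lys / AAA Lys — synonymous.
Codon 5: ACC Thr / ACU Thr — synonymous.
Codon 6: CGG Arg / CGG Arg — identical.
Codon 7: GUC Val / GUG Val — synonymous.
Codon 8: UUC Phe / UUC Phe — identical.
Nonsynonymous differences: 0 → same protein.

yes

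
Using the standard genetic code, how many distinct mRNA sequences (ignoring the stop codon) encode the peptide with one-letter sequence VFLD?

96

Val: 4 codons.
Phe: 2 codons.
Leu: 6 codons.
Asp: 2 codons.
4 × 2 × 6 × 2 = 96.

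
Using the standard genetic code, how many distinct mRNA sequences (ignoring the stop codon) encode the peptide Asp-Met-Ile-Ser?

36

Asp: 2 codons.
Met: 1 codon.
Ile: 3 codons.
Ser: 6 codons.
2 × 1 × 3 × 6 = 36.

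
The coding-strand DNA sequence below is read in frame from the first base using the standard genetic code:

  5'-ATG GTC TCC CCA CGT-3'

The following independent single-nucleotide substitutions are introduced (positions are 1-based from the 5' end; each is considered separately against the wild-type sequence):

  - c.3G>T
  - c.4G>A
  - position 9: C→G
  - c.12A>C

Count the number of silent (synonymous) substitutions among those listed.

Codon 1: ATG (Met) → ATT (Ile) — missense.
Codon 2: GTC (Val) → ATC (Ile) — missense.
Codon 3: TCC (Ser) → TCG (Ser) — synonymous.
Codon 4: CCA (Pro) → CCC (Pro) — synonymous.
Synonymous: 2 of 4.

2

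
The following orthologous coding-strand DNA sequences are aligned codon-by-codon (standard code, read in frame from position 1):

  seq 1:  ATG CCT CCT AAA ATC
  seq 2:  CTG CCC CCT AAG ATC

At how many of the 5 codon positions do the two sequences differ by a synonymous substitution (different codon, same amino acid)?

Codon 1: ATG Met / CTG Leu — nonsynonymous.
Codon 2: CCT Pro / CCC Pro — synonymous.
Codon 3: CCT Pro / CCT Pro — identical.
Codon 4: AAA Lys / AAG Lys — synonymous.
Codon 5: ATC Ile / ATC Ile — identical.
Synonymous differences: 2.

2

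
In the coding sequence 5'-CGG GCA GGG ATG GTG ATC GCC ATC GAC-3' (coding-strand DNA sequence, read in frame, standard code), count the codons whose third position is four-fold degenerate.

5

Codon 1 CGG (Arg): third position 4-fold.
Codon 2 GCA (Ala): third position 4-fold.
Codon 3 GGG (Gly): third position 4-fold.
Codon 4 ATG (Met): third position 1-fold.
Codon 5 GTG (Val): third position 4-fold.
Codon 6 ATC (Ile): third position 3-fold.
Codon 7 GCC (Ala): third position 4-fold.
Codon 8 ATC (Ile): third position 3-fold.
Codon 9 GAC (Asp): third position 2-fold.
Four-fold degenerate third positions: 5.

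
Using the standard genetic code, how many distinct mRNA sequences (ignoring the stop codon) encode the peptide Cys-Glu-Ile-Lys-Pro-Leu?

576

Cys: 2 codons.
Glu: 2 codons.
Ile: 3 codons.
Lys: 2 codons.
Pro: 4 codons.
Leu: 6 codons.
2 × 2 × 3 × 2 × 4 × 6 = 576.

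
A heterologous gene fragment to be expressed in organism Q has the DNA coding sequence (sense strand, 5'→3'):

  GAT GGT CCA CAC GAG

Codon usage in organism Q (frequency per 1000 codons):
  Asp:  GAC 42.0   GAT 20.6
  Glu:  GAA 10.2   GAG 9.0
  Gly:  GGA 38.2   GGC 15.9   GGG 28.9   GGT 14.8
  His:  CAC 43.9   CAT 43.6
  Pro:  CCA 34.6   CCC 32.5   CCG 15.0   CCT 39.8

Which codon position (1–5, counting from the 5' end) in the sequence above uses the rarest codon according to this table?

Codon 1 GAT (Asp): 20.6 per 1000.
Codon 2 GGT (Gly): 14.8 per 1000.
Codon 3 CCA (Pro): 34.6 per 1000.
Codon 4 CAC (His): 43.9 per 1000.
Codon 5 GAG (Glu): 9.0 per 1000.
Lowest frequency is 9.0 at codon 5.

5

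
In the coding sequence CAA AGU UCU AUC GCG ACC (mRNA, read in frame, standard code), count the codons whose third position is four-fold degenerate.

3

Codon 1 CAA (Gln): third position 2-fold.
Codon 2 AGU (Ser): third position 2-fold.
Codon 3 UCU (Ser): third position 4-fold.
Codon 4 AUC (Ile): third position 3-fold.
Codon 5 GCG (Ala): third position 4-fold.
Codon 6 ACC (Thr): third position 4-fold.
Four-fold degenerate third positions: 3.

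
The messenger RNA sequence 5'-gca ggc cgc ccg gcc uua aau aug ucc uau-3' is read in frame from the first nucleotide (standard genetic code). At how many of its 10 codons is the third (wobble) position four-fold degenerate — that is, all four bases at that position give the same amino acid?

6

Codon 1 GCA (Ala): third position 4-fold.
Codon 2 GGC (Gly): third position 4-fold.
Codon 3 CGC (Arg): third position 4-fold.
Codon 4 CCG (Pro): third position 4-fold.
Codon 5 GCC (Ala): third position 4-fold.
Codon 6 UUA (Leu): third position 2-fold.
Codon 7 AAU (Asn): third position 2-fold.
Codon 8 AUG (Met): third position 1-fold.
Codon 9 UCC (Ser): third position 4-fold.
Codon 10 UAU (Tyr): third position 2-fold.
Four-fold degenerate third positions: 6.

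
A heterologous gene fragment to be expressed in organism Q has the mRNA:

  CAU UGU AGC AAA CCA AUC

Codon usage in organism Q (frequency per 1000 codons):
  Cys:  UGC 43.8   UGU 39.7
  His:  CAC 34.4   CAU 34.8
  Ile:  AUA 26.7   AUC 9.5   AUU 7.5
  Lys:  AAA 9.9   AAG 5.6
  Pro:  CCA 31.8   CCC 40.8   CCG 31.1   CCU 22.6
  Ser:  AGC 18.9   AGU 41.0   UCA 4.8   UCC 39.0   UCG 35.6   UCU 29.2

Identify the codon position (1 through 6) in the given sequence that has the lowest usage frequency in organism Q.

Codon 1 CAU (His): 34.8 per 1000.
Codon 2 UGU (Cys): 39.7 per 1000.
Codon 3 AGC (Ser): 18.9 per 1000.
Codon 4 AAA (Lys): 9.9 per 1000.
Codon 5 CCA (Pro): 31.8 per 1000.
Codon 6 AUC (Ile): 9.5 per 1000.
Lowest frequency is 9.5 at codon 6.

6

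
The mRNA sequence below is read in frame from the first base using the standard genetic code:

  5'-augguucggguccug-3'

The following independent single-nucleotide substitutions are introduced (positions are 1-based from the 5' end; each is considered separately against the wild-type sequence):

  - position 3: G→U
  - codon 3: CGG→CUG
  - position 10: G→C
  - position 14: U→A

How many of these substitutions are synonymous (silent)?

0

Codon 1: AUG (Met) → AUU (Ile) — missense.
Codon 3: CGG (Arg) → CUG (Leu) — missense.
Codon 4: GUC (Val) → CUC (Leu) — missense.
Codon 5: CUG (Leu) → CAG (Gln) — missense.
Synonymous: 0 of 4.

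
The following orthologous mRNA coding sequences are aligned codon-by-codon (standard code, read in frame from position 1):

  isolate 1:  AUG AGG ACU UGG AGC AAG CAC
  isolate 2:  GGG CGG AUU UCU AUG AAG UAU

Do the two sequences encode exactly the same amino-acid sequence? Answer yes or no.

Codon 1: AUG Met / GGG Gly — nonsynonymous.
Codon 2: AGG Arg / CGG Arg — synonymous.
Codon 3: ACU Thr / AUU Ile — nonsynonymous.
Codon 4: UGG Trp / UCU Ser — nonsynonymous.
Codon 5: AGC Ser / AUG Met — nonsynonymous.
Codon 6: AAG Lys / AAG Lys — identical.
Codon 7: CAC His / UAU Tyr — nonsynonymous.
Nonsynonymous differences: 5 → different protein.

no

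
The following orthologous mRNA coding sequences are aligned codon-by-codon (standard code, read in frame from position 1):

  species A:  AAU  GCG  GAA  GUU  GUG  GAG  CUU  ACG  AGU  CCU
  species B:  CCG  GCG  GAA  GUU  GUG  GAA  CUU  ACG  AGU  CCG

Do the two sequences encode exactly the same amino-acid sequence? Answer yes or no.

no

Codon 1: AAU Asn / CCG Pro — nonsynonymous.
Codon 2: GCG Ala / GCG Ala — identical.
Codon 3: GAA Glu / GAA Glu — identical.
Codon 4: GUU Val / GUU Val — identical.
Codon 5: GUG Val / GUG Val — identical.
Codon 6: GAG Glu / GAA Glu — synonymous.
Codon 7: CUU Leu / CUU Leu — identical.
Codon 8: ACG Thr / ACG Thr — identical.
Codon 9: AGU Ser / AGU Ser — identical.
Codon 10: CCU Pro / CCG Pro — synonymous.
Nonsynonymous differences: 1 → different protein.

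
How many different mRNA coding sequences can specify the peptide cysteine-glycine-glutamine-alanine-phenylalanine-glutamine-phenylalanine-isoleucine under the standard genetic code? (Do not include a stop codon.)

Cys: 2 codons.
Gly: 4 codons.
Gln: 2 codons.
Ala: 4 codons.
Phe: 2 codons.
Gln: 2 codons.
Phe: 2 codons.
Ile: 3 codons.
2 × 4 × 2 × 4 × 2 × 2 × 2 × 3 = 1536.

1536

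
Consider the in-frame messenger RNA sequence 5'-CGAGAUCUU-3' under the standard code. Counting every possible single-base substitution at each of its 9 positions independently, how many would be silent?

Codon 1 (CGA, Arg): 4 synonymous substitutions.
Codon 2 (GAU, Asp): 1 synonymous substitution.
Codon 3 (CUU, Leu): 3 synonymous substitutions.
Total: 4 + 1 + 3 = 8.

8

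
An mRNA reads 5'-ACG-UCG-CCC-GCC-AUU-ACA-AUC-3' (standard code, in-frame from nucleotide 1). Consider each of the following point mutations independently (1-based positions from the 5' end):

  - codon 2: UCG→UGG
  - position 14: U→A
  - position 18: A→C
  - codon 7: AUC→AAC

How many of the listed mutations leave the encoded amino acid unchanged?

Codon 2: UCG (Ser) → UGG (Trp) — missense.
Codon 5: AUU (Ile) → AAU (Asn) — missense.
Codon 6: ACA (Thr) → ACC (Thr) — synonymous.
Codon 7: AUC (Ile) → AAC (Asn) — missense.
Synonymous: 1 of 4.

1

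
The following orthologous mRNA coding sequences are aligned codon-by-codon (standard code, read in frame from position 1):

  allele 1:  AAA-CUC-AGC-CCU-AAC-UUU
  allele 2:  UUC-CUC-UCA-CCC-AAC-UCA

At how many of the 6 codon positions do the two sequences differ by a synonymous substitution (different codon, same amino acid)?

2

Codon 1: AAA Lys / UUC Phe — nonsynonymous.
Codon 2: CUC Leu / CUC Leu — identical.
Codon 3: AGC Ser / UCA Ser — synonymous.
Codon 4: CCU Pro / CCC Pro — synonymous.
Codon 5: AAC Asn / AAC Asn — identical.
Codon 6: UUU Phe / UCA Ser — nonsynonymous.
Synonymous differences: 2.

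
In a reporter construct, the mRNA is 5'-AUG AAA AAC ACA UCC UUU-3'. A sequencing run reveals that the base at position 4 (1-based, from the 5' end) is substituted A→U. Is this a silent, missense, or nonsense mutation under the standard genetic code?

nonsense

Position 4 falls in codon 2: AAA → Lys.
After the substitution the codon is UAA → Stop.
The new codon is a stop codon, so this is a nonsense mutation.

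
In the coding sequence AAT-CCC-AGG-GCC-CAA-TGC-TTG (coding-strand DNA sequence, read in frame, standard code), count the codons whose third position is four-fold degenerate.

Codon 1 AAT (Asn): third position 2-fold.
Codon 2 CCC (Pro): third position 4-fold.
Codon 3 AGG (Arg): third position 2-fold.
Codon 4 GCC (Ala): third position 4-fold.
Codon 5 CAA (Gln): third position 2-fold.
Codon 6 TGC (Cys): third position 2-fold.
Codon 7 TTG (Leu): third position 2-fold.
Four-fold degenerate third positions: 2.

2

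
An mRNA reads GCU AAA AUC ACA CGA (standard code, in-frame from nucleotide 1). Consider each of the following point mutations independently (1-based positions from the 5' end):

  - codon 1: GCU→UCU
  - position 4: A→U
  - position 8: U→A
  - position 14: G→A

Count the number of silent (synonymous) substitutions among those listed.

Codon 1: GCU (Ala) → UCU (Ser) — missense.
Codon 2: AAA (Lys) → UAA (Stop) — nonsense.
Codon 3: AUC (Ile) → AAC (Asn) — missense.
Codon 5: CGA (Arg) → CAA (Gln) — missense.
Synonymous: 0 of 4.

0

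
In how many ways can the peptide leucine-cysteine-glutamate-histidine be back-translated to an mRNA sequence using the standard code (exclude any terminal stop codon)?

48

Leu: 6 codons.
Cys: 2 codons.
Glu: 2 codons.
His: 2 codons.
6 × 2 × 2 × 2 = 48.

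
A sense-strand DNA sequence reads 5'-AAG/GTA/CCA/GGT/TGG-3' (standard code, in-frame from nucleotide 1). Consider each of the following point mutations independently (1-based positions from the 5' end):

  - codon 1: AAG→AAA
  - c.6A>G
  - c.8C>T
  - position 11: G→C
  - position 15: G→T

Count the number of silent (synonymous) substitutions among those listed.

Codon 1: AAG (Lys) → AAA (Lys) — synonymous.
Codon 2: GTA (Val) → GTG (Val) — synonymous.
Codon 3: CCA (Pro) → CTA (Leu) — missense.
Codon 4: GGT (Gly) → GCT (Ala) — missense.
Codon 5: TGG (Trp) → TGT (Cys) — missense.
Synonymous: 2 of 5.

2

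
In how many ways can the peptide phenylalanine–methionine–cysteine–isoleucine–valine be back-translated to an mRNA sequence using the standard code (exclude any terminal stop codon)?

48

Phe: 2 codons.
Met: 1 codon.
Cys: 2 codons.
Ile: 3 codons.
Val: 4 codons.
2 × 1 × 2 × 3 × 4 = 48.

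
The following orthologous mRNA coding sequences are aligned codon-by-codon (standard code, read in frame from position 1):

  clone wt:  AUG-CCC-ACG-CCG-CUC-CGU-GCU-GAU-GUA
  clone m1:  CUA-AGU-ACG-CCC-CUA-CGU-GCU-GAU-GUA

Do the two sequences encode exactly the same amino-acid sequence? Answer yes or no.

no

Codon 1: AUG Met / CUA Leu — nonsynonymous.
Codon 2: CCC Pro / AGU Ser — nonsynonymous.
Codon 3: ACG Thr / ACG Thr — identical.
Codon 4: CCG Pro / CCC Pro — synonymous.
Codon 5: CUC Leu / CUA Leu — synonymous.
Codon 6: CGU Arg / CGU Arg — identical.
Codon 7: GCU Ala / GCU Ala — identical.
Codon 8: GAU Asp / GAU Asp — identical.
Codon 9: GUA Val / GUA Val — identical.
Nonsynonymous differences: 2 → different protein.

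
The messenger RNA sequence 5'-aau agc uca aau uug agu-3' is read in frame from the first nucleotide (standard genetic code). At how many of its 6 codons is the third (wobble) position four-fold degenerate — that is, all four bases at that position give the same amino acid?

1

Codon 1 AAU (Asn): third position 2-fold.
Codon 2 AGC (Ser): third position 2-fold.
Codon 3 UCA (Ser): third position 4-fold.
Codon 4 AAU (Asn): third position 2-fold.
Codon 5 UUG (Leu): third position 2-fold.
Codon 6 AGU (Ser): third position 2-fold.
Four-fold degenerate third positions: 1.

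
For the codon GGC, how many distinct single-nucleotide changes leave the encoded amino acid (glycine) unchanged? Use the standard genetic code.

3

Position 1: none → 0 synonymous.
Position 2: none → 0 synonymous.
Position 3: GGU, GGA, GGG → 3 synonymous.
Total: 0 + 0 + 3 = 3.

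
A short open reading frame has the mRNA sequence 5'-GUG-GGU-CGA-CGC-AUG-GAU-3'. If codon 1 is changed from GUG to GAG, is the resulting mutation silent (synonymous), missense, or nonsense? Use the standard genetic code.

Position 2 falls in codon 1: GUG → Val.
After the substitution the codon is GAG → Glu.
Val ≠ Glu, so this is a missense mutation.

missense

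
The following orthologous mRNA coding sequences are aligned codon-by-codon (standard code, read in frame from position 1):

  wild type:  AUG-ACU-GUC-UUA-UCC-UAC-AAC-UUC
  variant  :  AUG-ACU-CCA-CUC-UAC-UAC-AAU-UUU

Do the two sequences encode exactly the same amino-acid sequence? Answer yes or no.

no

Codon 1: AUG Met / AUG Met — identical.
Codon 2: ACU Thr / ACU Thr — identical.
Codon 3: GUC Val / CCA Pro — nonsynonymous.
Codon 4: UUA Leu / CUC Leu — synonymous.
Codon 5: UCC Ser / UAC Tyr — nonsynonymous.
Codon 6: UAC Tyr / UAC Tyr — identical.
Codon 7: AAC Asn / AAU Asn — synonymous.
Codon 8: UUC Phe / UUU Phe — synonymous.
Nonsynonymous differences: 2 → different protein.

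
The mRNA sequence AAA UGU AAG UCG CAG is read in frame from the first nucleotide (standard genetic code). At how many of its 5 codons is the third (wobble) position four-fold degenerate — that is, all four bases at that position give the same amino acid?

1

Codon 1 AAA (Lys): third position 2-fold.
Codon 2 UGU (Cys): third position 2-fold.
Codon 3 AAG (Lys): third position 2-fold.
Codon 4 UCG (Ser): third position 4-fold.
Codon 5 CAG (Gln): third position 2-fold.
Four-fold degenerate third positions: 1.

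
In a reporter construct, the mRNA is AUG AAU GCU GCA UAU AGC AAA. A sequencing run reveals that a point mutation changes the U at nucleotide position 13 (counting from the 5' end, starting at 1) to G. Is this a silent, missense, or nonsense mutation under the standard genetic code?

missense

Position 13 falls in codon 5: UAU → Tyr.
After the substitution the codon is GAU → Asp.
Tyr ≠ Asp, so this is a missense mutation.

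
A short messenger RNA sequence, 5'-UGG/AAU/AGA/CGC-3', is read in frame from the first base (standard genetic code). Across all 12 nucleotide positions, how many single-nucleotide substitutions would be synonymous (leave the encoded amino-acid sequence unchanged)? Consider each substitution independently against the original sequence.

6

Codon 1 (UGG, Trp): 0 synonymous substitutions.
Codon 2 (AAU, Asn): 1 synonymous substitution.
Codon 3 (AGA, Arg): 2 synonymous substitutions.
Codon 4 (CGC, Arg): 3 synonymous substitutions.
Total: 0 + 1 + 2 + 3 = 6.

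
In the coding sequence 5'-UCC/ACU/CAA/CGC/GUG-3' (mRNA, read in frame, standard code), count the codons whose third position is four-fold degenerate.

Codon 1 UCC (Ser): third position 4-fold.
Codon 2 ACU (Thr): third position 4-fold.
Codon 3 CAA (Gln): third position 2-fold.
Codon 4 CGC (Arg): third position 4-fold.
Codon 5 GUG (Val): third position 4-fold.
Four-fold degenerate third positions: 4.

4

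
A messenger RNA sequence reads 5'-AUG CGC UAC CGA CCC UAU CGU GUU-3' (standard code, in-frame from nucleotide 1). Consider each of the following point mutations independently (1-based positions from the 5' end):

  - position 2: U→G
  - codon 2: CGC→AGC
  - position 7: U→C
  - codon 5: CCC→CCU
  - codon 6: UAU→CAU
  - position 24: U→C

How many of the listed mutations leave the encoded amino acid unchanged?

Codon 1: AUG (Met) → AGG (Arg) — missense.
Codon 2: CGC (Arg) → AGC (Ser) — missense.
Codon 3: UAC (Tyr) → CAC (His) — missense.
Codon 5: CCC (Pro) → CCU (Pro) — synonymous.
Codon 6: UAU (Tyr) → CAU (His) — missense.
Codon 8: GUU (Val) → GUC (Val) — synonymous.
Synonymous: 2 of 6.

2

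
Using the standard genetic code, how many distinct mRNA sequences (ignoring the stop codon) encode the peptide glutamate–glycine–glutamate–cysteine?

32

Glu: 2 codons.
Gly: 4 codons.
Glu: 2 codons.
Cys: 2 codons.
2 × 4 × 2 × 2 = 32.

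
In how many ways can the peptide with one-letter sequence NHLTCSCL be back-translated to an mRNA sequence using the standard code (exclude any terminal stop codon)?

13824

Asn: 2 codons.
His: 2 codons.
Leu: 6 codons.
Thr: 4 codons.
Cys: 2 codons.
Ser: 6 codons.
Cys: 2 codons.
Leu: 6 codons.
2 × 2 × 6 × 4 × 2 × 6 × 2 × 6 = 13824.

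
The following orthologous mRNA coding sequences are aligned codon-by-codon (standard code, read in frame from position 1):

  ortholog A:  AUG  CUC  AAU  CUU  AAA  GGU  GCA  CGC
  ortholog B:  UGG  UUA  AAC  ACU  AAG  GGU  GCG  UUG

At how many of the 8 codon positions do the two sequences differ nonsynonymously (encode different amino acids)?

Codon 1: AUG Met / UGG Trp — nonsynonymous.
Codon 2: CUC Leu / UUA Leu — synonymous.
Codon 3: AAU Asn / AAC Asn — synonymous.
Codon 4: CUU Leu / ACU Thr — nonsynonymous.
Codon 5: AAA Lys / AAG Lys — synonymous.
Codon 6: GGU Gly / GGU Gly — identical.
Codon 7: GCA Ala / GCG Ala — synonymous.
Codon 8: CGC Arg / UUG Leu — nonsynonymous.
Nonsynonymous differences: 3.

3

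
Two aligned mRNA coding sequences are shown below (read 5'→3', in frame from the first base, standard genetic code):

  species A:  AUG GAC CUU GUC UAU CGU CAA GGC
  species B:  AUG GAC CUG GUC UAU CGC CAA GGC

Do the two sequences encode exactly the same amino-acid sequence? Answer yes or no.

Codon 1: AUG Met / AUG Met — identical.
Codon 2: GAC Asp / GAC Asp — identical.
Codon 3: CUU Leu / CUG Leu — synonymous.
Codon 4: GUC Val / GUC Val — identical.
Codon 5: UAU Tyr / UAU Tyr — identical.
Codon 6: CGU Arg / CGC Arg — synonymous.
Codon 7: CAA Gln / CAA Gln — identical.
Codon 8: GGC Gly / GGC Gly — identical.
Nonsynonymous differences: 0 → same protein.

yes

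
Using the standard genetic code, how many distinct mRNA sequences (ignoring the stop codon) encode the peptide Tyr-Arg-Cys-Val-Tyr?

Tyr: 2 codons.
Arg: 6 codons.
Cys: 2 codons.
Val: 4 codons.
Tyr: 2 codons.
2 × 6 × 2 × 4 × 2 = 192.

192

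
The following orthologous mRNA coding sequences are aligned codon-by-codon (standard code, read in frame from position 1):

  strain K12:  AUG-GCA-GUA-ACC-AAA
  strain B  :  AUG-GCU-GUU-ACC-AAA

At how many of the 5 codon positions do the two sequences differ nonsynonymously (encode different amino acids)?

Codon 1: AUG Met / AUG Met — identical.
Codon 2: GCA Ala / GCU Ala — synonymous.
Codon 3: GUA Val / GUU Val — synonymous.
Codon 4: ACC Thr / ACC Thr — identical.
Codon 5: AAA Lys / AAA Lys — identical.
Nonsynonymous differences: 0.

0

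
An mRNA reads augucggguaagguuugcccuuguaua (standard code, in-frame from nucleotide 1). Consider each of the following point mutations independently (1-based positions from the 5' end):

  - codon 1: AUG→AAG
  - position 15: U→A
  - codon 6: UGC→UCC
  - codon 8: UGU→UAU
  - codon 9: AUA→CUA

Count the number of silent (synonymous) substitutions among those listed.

Codon 1: AUG (Met) → AAG (Lys) — missense.
Codon 5: GUU (Val) → GUA (Val) — synonymous.
Codon 6: UGC (Cys) → UCC (Ser) — missense.
Codon 8: UGU (Cys) → UAU (Tyr) — missense.
Codon 9: AUA (Ile) → CUA (Leu) — missense.
Synonymous: 1 of 5.

1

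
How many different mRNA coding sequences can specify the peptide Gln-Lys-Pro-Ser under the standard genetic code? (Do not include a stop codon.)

96

Gln: 2 codons.
Lys: 2 codons.
Pro: 4 codons.
Ser: 6 codons.
2 × 2 × 4 × 6 = 96.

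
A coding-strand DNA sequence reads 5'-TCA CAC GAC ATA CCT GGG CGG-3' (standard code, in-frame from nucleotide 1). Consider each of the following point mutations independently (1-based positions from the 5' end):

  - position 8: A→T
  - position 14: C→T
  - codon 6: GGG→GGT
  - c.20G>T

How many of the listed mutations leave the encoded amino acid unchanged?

Codon 3: GAC (Asp) → GTC (Val) — missense.
Codon 5: CCT (Pro) → CTT (Leu) — missense.
Codon 6: GGG (Gly) → GGT (Gly) — synonymous.
Codon 7: CGG (Arg) → CTG (Leu) — missense.
Synonymous: 1 of 4.

1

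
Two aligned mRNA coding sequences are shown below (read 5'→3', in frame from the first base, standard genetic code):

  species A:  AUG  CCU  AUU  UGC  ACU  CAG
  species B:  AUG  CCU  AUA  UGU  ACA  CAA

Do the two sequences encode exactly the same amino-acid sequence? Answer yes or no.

Codon 1: AUG Met / AUG Met — identical.
Codon 2: CCU Pro / CCU Pro — identical.
Codon 3: AUU Ile / AUA Ile — synonymous.
Codon 4: UGC Cys / UGU Cys — synonymous.
Codon 5: ACU Thr / ACA Thr — synonymous.
Codon 6: CAG Gln / CAA Gln — synonymous.
Nonsynonymous differences: 0 → same protein.

yes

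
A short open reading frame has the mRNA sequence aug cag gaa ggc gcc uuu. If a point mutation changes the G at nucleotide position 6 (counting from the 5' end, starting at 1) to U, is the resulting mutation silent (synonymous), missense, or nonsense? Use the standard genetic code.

Position 6 falls in codon 2: CAG → Gln.
After the substitution the codon is CAU → His.
Gln ≠ His, so this is a missense mutation.

missense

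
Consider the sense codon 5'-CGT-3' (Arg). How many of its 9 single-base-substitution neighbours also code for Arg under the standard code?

3

Position 1: none → 0 synonymous.
Position 2: none → 0 synonymous.
Position 3: CGC, CGA, CGG → 3 synonymous.
Total: 0 + 0 + 3 = 3.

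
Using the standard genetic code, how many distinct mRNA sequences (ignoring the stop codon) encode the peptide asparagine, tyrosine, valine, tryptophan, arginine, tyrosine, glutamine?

384

Asn: 2 codons.
Tyr: 2 codons.
Val: 4 codons.
Trp: 1 codon.
Arg: 6 codons.
Tyr: 2 codons.
Gln: 2 codons.
2 × 2 × 4 × 1 × 6 × 2 × 2 = 384.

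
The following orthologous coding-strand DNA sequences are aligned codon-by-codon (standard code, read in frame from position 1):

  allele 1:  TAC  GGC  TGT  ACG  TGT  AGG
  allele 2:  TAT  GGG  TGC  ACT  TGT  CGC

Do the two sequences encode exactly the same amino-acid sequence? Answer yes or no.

Codon 1: TAC Tyr / TAT Tyr — synonymous.
Codon 2: GGC Gly / GGG Gly — synonymous.
Codon 3: TGT Cys / TGC Cys — synonymous.
Codon 4: ACG Thr / ACT Thr — synonymous.
Codon 5: TGT Cys / TGT Cys — identical.
Codon 6: AGG Arg / CGC Arg — synonymous.
Nonsynonymous differences: 0 → same protein.

yes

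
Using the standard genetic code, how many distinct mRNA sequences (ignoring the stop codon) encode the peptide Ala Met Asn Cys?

Ala: 4 codons.
Met: 1 codon.
Asn: 2 codons.
Cys: 2 codons.
4 × 1 × 2 × 2 = 16.

16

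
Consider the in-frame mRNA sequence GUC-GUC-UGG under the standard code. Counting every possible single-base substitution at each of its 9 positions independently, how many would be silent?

6

Codon 1 (GUC, Val): 3 synonymous substitutions.
Codon 2 (GUC, Val): 3 synonymous substitutions.
Codon 3 (UGG, Trp): 0 synonymous substitutions.
Total: 3 + 3 + 0 = 6.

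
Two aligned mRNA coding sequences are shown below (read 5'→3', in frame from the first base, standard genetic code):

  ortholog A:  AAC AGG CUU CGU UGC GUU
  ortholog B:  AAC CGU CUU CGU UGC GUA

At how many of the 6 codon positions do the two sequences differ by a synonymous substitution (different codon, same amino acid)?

2

Codon 1: AAC Asn / AAC Asn — identical.
Codon 2: AGG Arg / CGU Arg — synonymous.
Codon 3: CUU Leu / CUU Leu — identical.
Codon 4: CGU Arg / CGU Arg — identical.
Codon 5: UGC Cys / UGC Cys — identical.
Codon 6: GUU Val / GUA Val — synonymous.
Synonymous differences: 2.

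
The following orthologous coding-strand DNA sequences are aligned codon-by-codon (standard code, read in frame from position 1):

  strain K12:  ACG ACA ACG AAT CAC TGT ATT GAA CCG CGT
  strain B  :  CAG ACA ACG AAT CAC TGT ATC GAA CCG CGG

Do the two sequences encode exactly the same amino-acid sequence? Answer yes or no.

no

Codon 1: ACG Thr / CAG Gln — nonsynonymous.
Codon 2: ACA Thr / ACA Thr — identical.
Codon 3: ACG Thr / ACG Thr — identical.
Codon 4: AAT Asn / AAT Asn — identical.
Codon 5: CAC His / CAC His — identical.
Codon 6: TGT Cys / TGT Cys — identical.
Codon 7: ATT Ile / ATC Ile — synonymous.
Codon 8: GAA Glu / GAA Glu — identical.
Codon 9: CCG Pro / CCG Pro — identical.
Codon 10: CGT Arg / CGG Arg — synonymous.
Nonsynonymous differences: 1 → different protein.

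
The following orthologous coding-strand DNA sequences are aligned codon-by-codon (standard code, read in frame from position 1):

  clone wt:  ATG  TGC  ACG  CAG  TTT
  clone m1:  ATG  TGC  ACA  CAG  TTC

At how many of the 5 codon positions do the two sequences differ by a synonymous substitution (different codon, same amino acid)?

2

Codon 1: ATG Met / ATG Met — identical.
Codon 2: TGC Cys / TGC Cys — identical.
Codon 3: ACG Thr / ACA Thr — synonymous.
Codon 4: CAG Gln / CAG Gln — identical.
Codon 5: TTT Phe / TTC Phe — synonymous.
Synonymous differences: 2.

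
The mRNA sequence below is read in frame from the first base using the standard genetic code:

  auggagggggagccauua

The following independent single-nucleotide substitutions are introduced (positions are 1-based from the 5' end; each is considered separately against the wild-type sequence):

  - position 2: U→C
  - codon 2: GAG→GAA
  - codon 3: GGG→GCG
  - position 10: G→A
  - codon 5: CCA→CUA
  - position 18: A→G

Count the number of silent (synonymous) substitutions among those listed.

Codon 1: AUG (Met) → ACG (Thr) — missense.
Codon 2: GAG (Glu) → GAA (Glu) — synonymous.
Codon 3: GGG (Gly) → GCG (Ala) — missense.
Codon 4: GAG (Glu) → AAG (Lys) — missense.
Codon 5: CCA (Pro) → CUA (Leu) — missense.
Codon 6: UUA (Leu) → UUG (Leu) — synonymous.
Synonymous: 2 of 6.

2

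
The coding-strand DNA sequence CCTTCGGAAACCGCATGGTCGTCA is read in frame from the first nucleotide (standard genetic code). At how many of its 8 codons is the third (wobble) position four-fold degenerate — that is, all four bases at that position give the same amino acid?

Codon 1 CCT (Pro): third position 4-fold.
Codon 2 TCG (Ser): third position 4-fold.
Codon 3 GAA (Glu): third position 2-fold.
Codon 4 ACC (Thr): third position 4-fold.
Codon 5 GCA (Ala): third position 4-fold.
Codon 6 TGG (Trp): third position 1-fold.
Codon 7 TCG (Ser): third position 4-fold.
Codon 8 TCA (Ser): third position 4-fold.
Four-fold degenerate third positions: 6.

6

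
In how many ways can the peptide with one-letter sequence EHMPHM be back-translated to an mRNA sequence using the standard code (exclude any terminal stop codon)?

Glu: 2 codons.
His: 2 codons.
Met: 1 codon.
Pro: 4 codons.
His: 2 codons.
Met: 1 codon.
2 × 2 × 1 × 4 × 2 × 1 = 32.

32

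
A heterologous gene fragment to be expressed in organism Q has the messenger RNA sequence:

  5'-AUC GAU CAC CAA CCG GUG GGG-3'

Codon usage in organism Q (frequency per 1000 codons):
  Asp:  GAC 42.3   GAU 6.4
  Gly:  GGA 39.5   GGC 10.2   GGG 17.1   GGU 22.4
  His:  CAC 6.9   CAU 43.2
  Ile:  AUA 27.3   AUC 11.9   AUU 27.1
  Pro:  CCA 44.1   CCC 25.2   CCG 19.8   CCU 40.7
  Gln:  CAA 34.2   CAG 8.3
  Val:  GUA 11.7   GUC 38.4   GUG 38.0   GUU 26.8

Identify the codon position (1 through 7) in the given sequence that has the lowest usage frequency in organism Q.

Codon 1 AUC (Ile): 11.9 per 1000.
Codon 2 GAU (Asp): 6.4 per 1000.
Codon 3 CAC (His): 6.9 per 1000.
Codon 4 CAA (Gln): 34.2 per 1000.
Codon 5 CCG (Pro): 19.8 per 1000.
Codon 6 GUG (Val): 38.0 per 1000.
Codon 7 GGG (Gly): 17.1 per 1000.
Lowest frequency is 6.4 at codon 2.

2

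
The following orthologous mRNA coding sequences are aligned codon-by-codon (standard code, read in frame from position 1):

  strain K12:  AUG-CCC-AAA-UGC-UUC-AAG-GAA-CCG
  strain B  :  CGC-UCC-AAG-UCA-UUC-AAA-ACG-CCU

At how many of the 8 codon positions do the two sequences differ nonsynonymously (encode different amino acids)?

Codon 1: AUG Met / CGC Arg — nonsynonymous.
Codon 2: CCC Pro / UCC Ser — nonsynonymous.
Codon 3: AAA Lys / AAG Lys — synonymous.
Codon 4: UGC Cys / UCA Ser — nonsynonymous.
Codon 5: UUC Phe / UUC Phe — identical.
Codon 6: AAG Lys / AAA Lys — synonymous.
Codon 7: GAA Glu / ACG Thr — nonsynonymous.
Codon 8: CCG Pro / CCU Pro — synonymous.
Nonsynonymous differences: 4.

4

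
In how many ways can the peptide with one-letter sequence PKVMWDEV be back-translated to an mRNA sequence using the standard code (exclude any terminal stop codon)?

Pro: 4 codons.
Lys: 2 codons.
Val: 4 codons.
Met: 1 codon.
Trp: 1 codon.
Asp: 2 codons.
Glu: 2 codons.
Val: 4 codons.
4 × 2 × 4 × 1 × 1 × 2 × 2 × 4 = 512.

512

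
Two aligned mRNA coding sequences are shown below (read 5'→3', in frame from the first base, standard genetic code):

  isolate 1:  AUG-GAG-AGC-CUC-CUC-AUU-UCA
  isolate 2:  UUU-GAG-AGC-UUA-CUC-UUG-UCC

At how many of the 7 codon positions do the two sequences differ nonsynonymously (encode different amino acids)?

2

Codon 1: AUG Met / UUU Phe — nonsynonymous.
Codon 2: GAG Glu / GAG Glu — identical.
Codon 3: AGC Ser / AGC Ser — identical.
Codon 4: CUC Leu / UUA Leu — synonymous.
Codon 5: CUC Leu / CUC Leu — identical.
Codon 6: AUU Ile / UUG Leu — nonsynonymous.
Codon 7: UCA Ser / UCC Ser — synonymous.
Nonsynonymous differences: 2.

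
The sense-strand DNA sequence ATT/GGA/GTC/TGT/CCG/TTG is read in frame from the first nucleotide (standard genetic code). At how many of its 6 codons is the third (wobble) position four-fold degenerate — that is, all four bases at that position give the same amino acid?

3

Codon 1 ATT (Ile): third position 3-fold.
Codon 2 GGA (Gly): third position 4-fold.
Codon 3 GTC (Val): third position 4-fold.
Codon 4 TGT (Cys): third position 2-fold.
Codon 5 CCG (Pro): third position 4-fold.
Codon 6 TTG (Leu): third position 2-fold.
Four-fold degenerate third positions: 3.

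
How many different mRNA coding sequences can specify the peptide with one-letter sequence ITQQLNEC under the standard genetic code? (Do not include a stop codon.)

2304

Ile: 3 codons.
Thr: 4 codons.
Gln: 2 codons.
Gln: 2 codons.
Leu: 6 codons.
Asn: 2 codons.
Glu: 2 codons.
Cys: 2 codons.
3 × 4 × 2 × 2 × 6 × 2 × 2 × 2 = 2304.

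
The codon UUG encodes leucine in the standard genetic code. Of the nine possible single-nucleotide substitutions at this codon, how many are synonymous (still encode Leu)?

Position 1: CUG → 1 synonymous.
Position 2: none → 0 synonymous.
Position 3: UUA → 1 synonymous.
Total: 1 + 0 + 1 = 2.

2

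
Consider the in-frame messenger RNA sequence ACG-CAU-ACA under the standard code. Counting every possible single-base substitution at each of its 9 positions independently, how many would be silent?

7

Codon 1 (ACG, Thr): 3 synonymous substitutions.
Codon 2 (CAU, His): 1 synonymous substitution.
Codon 3 (ACA, Thr): 3 synonymous substitutions.
Total: 3 + 1 + 3 = 7.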